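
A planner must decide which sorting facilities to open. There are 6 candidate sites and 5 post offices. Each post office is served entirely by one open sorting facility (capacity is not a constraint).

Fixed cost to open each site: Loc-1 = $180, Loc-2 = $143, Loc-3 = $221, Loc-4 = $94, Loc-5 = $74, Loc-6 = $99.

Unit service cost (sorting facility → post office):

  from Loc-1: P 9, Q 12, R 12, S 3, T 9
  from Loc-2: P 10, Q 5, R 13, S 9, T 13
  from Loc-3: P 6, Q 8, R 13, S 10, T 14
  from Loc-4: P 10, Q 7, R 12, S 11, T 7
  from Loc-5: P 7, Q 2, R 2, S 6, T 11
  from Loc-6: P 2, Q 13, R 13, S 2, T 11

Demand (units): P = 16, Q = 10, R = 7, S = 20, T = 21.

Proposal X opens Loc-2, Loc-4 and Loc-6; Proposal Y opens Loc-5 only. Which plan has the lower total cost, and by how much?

Proposal X: {Loc-2, Loc-4, Loc-6}: P→Loc-6 2·16=32, Q→Loc-2 5·10=50, R→Loc-4 12·7=84, S→Loc-6 2·20=40, T→Loc-4 7·21=147. Service 353; fixed 336; total 689.
Proposal Y: {Loc-5}: P→Loc-5 7·16=112, Q→Loc-5 2·10=20, R→Loc-5 2·7=14, S→Loc-5 6·20=120, T→Loc-5 11·21=231. Service 497; fixed 74; total 571.
Difference: |689 − 571| = 118.

Proposal Y is cheaper by 118.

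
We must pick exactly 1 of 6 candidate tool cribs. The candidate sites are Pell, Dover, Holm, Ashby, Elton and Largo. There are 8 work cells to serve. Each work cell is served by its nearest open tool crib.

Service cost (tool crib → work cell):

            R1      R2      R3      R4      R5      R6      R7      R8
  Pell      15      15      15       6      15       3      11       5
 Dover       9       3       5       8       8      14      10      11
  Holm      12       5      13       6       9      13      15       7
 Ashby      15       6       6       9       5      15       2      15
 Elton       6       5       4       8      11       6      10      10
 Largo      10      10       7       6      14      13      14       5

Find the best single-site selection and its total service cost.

With exactly 1 open, each work cell uses its cheapest among the chosen.
{Elton}: R1→Elton 6, R2→Elton 5, R3→Elton 4, R4→Elton 8, R5→Elton 11, R6→Elton 6, R7→Elton 10, R8→Elton 10. Service cost 60.
{Dover}: service cost 68
{Ashby}: service cost 73
Among all 6 size-1 choices, {Elton} is lowest.

Choose Elton only; total service cost 60.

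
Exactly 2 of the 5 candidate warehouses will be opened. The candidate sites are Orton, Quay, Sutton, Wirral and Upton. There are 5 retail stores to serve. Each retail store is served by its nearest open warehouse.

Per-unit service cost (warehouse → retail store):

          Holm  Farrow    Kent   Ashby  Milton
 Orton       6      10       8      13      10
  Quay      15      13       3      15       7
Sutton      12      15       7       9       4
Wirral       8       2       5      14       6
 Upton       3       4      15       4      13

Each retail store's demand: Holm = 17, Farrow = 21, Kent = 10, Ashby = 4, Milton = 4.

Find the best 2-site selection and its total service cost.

Choose Wirral and Upton; total service cost 183.

With exactly 2 open, each retail store uses its cheapest among the chosen.
{Wirral, Upton}: Holm→Upton 3·17=51, Farrow→Wirral 2·21=42, Kent→Wirral 5·10=50, Ashby→Upton 4·4=16, Milton→Wirral 6·4=24. Service cost 183.
{Quay, Upton}: service cost 209
{Sutton, Upton}: service cost 237
Among all 10 size-2 choices, {Wirral, Upton} is lowest.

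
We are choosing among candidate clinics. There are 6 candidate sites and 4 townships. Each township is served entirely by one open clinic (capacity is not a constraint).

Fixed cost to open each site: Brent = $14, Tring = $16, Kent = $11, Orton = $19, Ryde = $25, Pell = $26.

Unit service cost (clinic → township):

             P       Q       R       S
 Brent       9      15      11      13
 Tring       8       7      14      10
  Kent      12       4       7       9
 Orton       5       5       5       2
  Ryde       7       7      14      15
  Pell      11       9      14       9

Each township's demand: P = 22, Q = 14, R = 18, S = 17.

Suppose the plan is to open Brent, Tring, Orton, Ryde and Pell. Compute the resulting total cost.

Each township is assigned to its cheapest site among the open ones.
{Brent, Tring, Orton, Ryde, Pell}: P→Orton 5·22=110, Q→Orton 5·14=70, R→Orton 5·18=90, S→Orton 2·17=34. Service 304; fixed 100; total 404.

Total cost: 404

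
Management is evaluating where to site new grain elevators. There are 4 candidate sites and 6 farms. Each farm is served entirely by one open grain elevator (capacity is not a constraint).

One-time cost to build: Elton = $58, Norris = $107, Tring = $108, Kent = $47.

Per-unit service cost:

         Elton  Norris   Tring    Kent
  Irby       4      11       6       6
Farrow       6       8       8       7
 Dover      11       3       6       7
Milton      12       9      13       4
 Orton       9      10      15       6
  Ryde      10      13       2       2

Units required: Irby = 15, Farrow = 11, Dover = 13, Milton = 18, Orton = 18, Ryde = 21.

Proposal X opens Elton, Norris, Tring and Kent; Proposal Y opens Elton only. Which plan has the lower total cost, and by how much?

Proposal X is cheaper by 208.

Proposal X: {Elton, Norris, Tring, Kent}: Irby→Elton 4·15=60, Farrow→Elton 6·11=66, Dover→Norris 3·13=39, Milton→Kent 4·18=72, Orton→Kent 6·18=108, Ryde→Tring 2·21=42. Service 387; fixed 320; total 707.
Proposal Y: {Elton}: Irby→Elton 4·15=60, Farrow→Elton 6·11=66, Dover→Elton 11·13=143, Milton→Elton 12·18=216, Orton→Elton 9·18=162, Ryde→Elton 10·21=210. Service 857; fixed 58; total 915.
Difference: |707 − 915| = 208.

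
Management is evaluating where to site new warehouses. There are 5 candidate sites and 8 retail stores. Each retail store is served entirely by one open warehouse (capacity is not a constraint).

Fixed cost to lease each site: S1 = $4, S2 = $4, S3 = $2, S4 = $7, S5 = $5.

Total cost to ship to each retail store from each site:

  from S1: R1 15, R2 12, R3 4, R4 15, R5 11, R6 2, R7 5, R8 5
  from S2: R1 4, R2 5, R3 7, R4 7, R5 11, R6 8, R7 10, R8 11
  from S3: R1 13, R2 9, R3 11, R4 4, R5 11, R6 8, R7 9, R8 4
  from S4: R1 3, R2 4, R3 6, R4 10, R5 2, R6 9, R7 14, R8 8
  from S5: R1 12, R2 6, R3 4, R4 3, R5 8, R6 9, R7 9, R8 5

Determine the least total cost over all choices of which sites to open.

For any fixed open set, each retail store goes to its cheapest open site; total = fixed + service.
{S1, S3, S4}: R1→S4 3, R2→S4 4, R3→S1 4, R4→S3 4, R5→S4 2, R6→S1 2, R7→S1 5, R8→S3 4. Service 28; fixed 13; total 41.
{S1, S4, S5}: R1→S4 3, R2→S4 4, R3→S1 4, R4→S5 3, R5→S4 2, R6→S1 2, R7→S1 5, R8→S1 5. Service 28; fixed 16; total 44.
{S1, S2, S3, S4}: service 28 + fixed 17 = 45
{S1, S2, S3, S4, S5}: service 27 + fixed 22 = 49
No other subset beats 41.

Minimum total cost: 41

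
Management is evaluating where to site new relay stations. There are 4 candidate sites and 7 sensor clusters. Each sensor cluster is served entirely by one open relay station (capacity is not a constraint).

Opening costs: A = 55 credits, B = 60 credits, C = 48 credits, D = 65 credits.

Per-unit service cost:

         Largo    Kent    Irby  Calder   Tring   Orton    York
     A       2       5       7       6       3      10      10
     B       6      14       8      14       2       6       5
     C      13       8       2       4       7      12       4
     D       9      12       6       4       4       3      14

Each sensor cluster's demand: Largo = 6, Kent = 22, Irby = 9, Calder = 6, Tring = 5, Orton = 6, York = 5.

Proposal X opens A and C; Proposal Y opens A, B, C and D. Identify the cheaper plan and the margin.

Proposal X is cheaper by 78.

Proposal X: {A, C}: Largo→A 2·6=12, Kent→A 5·22=110, Irby→C 2·9=18, Calder→C 4·6=24, Tring→A 3·5=15, Orton→A 10·6=60, York→C 4·5=20. Service 259; fixed 103; total 362.
Proposal Y: {A, B, C, D}: Largo→A 2·6=12, Kent→A 5·22=110, Irby→C 2·9=18, Calder→C 4·6=24, Tring→B 2·5=10, Orton→D 3·6=18, York→C 4·5=20. Service 212; fixed 228; total 440.
Difference: |362 − 440| = 78.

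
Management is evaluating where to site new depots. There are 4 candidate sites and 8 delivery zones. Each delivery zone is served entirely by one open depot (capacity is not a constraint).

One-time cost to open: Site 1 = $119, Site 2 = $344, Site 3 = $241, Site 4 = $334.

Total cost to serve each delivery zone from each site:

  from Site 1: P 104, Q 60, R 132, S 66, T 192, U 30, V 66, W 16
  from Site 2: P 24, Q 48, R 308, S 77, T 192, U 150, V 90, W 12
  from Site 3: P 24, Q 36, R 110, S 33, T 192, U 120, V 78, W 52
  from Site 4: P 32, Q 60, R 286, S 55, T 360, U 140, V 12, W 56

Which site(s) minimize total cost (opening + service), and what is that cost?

For any fixed open set, each delivery zone goes to its cheapest open site; total = fixed + service.
{Site 1}: P→Site 1 104, Q→Site 1 60, R→Site 1 132, S→Site 1 66, T→Site 1 192, U→Site 1 30, V→Site 1 66, W→Site 1 16. Service 666; fixed 119; total 785.
{Site 1, Site 3}: service 507 + fixed 360 = 867
{Site 3}: P→Site 3 24, Q→Site 3 36, R→Site 3 110, S→Site 3 33, T→Site 3 192, U→Site 3 120, V→Site 3 78, W→Site 3 52. Service 645; fixed 241; total 886.
{Site 1, Site 2, Site 3, Site 4}: service 449 + fixed 1038 = 1487
No other subset beats 785.

Open Site 1 only; minimum total cost 785.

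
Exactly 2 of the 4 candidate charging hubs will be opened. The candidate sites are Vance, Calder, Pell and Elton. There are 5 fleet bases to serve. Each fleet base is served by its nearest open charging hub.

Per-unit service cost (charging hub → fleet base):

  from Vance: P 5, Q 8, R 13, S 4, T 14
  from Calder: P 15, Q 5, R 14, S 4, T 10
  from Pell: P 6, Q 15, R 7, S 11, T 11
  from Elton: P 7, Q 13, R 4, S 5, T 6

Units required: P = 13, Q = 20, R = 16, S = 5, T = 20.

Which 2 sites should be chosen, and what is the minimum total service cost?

Choose Calder and Elton; total service cost 395.

With exactly 2 open, each fleet base uses its cheapest among the chosen.
{Calder, Elton}: P→Elton 7·13=91, Q→Calder 5·20=100, R→Elton 4·16=64, S→Calder 4·5=20, T→Elton 6·20=120. Service cost 395.
{Vance, Elton}: service cost 429
{Calder, Pell}: service cost 510
Among all 6 size-2 choices, {Calder, Elton} is lowest.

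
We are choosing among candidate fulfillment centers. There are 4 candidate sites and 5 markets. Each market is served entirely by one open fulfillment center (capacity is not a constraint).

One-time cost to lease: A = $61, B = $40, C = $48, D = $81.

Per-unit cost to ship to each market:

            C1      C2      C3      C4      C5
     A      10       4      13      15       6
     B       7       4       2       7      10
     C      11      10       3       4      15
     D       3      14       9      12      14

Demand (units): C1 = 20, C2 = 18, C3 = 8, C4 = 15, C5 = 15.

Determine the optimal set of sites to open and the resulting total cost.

For any fixed open set, each market goes to its cheapest open site; total = fixed + service.
{A, C, D}: C1→D 3·20=60, C2→A 4·18=72, C3→C 3·8=24, C4→C 4·15=60, C5→A 6·15=90. Service 306; fixed 190; total 496.
{B}: C1→B 7·20=140, C2→B 4·18=72, C3→B 2·8=16, C4→B 7·15=105, C5→B 10·15=150. Service 483; fixed 40; total 523.
{A, B}: C1→B 7·20=140, C2→A 4·18=72, C3→B 2·8=16, C4→B 7·15=105, C5→A 6·15=90. Service 423; fixed 101; total 524.
{A, B, C, D}: service 298 + fixed 230 = 528
(All 15 nonempty subsets were checked; A, C and D is lowest.)

Open A, C and D; minimum total cost 496.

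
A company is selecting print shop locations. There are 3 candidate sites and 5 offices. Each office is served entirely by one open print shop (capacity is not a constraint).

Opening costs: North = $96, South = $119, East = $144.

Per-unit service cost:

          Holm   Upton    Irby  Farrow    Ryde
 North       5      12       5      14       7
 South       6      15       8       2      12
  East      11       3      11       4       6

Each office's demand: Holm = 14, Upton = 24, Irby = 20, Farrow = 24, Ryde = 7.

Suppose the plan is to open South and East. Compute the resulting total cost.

Each office is assigned to its cheapest site among the open ones.
{South, East}: Holm→South 6·14=84, Upton→East 3·24=72, Irby→South 8·20=160, Farrow→South 2·24=48, Ryde→East 6·7=42. Service 406; fixed 263; total 669.

Total cost: 669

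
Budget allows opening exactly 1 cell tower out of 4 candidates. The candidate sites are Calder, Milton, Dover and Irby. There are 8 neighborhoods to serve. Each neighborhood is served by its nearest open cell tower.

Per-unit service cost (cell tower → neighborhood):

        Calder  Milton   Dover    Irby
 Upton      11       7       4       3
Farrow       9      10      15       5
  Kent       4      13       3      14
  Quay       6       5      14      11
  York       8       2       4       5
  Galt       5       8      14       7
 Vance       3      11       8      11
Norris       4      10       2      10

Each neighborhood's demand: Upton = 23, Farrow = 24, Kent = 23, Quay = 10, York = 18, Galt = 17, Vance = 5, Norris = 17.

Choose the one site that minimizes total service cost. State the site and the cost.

Choose Calder only; total service cost 933.

With exactly 1 open, each neighborhood uses its cheapest among the chosen.
{Calder}: Upton→Calder 11·23=253, Farrow→Calder 9·24=216, Kent→Calder 4·23=92, Quay→Calder 6·10=60, York→Calder 8·18=144, Galt→Calder 5·17=85, Vance→Calder 3·5=15, Norris→Calder 4·17=68. Service cost 933.
{Dover}: service cost 1045
{Irby}: service cost 1055
Among all 4 size-1 choices, {Calder} is lowest.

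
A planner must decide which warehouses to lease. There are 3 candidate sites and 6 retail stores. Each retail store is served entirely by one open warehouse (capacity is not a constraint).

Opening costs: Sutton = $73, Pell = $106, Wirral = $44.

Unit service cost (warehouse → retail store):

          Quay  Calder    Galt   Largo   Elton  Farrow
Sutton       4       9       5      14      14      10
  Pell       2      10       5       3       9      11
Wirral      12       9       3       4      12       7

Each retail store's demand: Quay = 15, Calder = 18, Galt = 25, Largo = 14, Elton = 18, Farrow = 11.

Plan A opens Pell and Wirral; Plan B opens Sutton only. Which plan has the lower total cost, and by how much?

Plan A is cheaper by 280.

Plan A: {Pell, Wirral}: Quay→Pell 2·15=30, Calder→Wirral 9·18=162, Galt→Wirral 3·25=75, Largo→Pell 3·14=42, Elton→Pell 9·18=162, Farrow→Wirral 7·11=77. Service 548; fixed 150; total 698.
Plan B: {Sutton}: Quay→Sutton 4·15=60, Calder→Sutton 9·18=162, Galt→Sutton 5·25=125, Largo→Sutton 14·14=196, Elton→Sutton 14·18=252, Farrow→Sutton 10·11=110. Service 905; fixed 73; total 978.
Difference: |698 − 978| = 280.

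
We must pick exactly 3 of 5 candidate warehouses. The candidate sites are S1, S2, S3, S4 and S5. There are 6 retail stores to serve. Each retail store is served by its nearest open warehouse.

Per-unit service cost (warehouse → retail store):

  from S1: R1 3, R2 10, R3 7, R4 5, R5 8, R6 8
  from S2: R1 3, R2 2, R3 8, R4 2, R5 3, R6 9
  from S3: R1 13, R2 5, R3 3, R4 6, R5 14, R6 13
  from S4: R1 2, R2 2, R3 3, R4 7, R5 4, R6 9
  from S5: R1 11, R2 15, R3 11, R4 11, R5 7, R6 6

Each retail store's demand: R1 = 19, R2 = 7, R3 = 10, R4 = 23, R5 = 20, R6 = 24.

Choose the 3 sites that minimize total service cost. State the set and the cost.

With exactly 3 open, each retail store uses its cheapest among the chosen.
{S2, S4, S5}: R1→S4 2·19=38, R2→S2 2·7=14, R3→S4 3·10=30, R4→S2 2·23=46, R5→S2 3·20=60, R6→S5 6·24=144. Service cost 332.
{S2, S3, S5}: service cost 351
{S1, S2, S4}: service cost 380
Among all 10 size-3 choices, {S2, S4, S5} is lowest.

Choose S2, S4 and S5; total service cost 332.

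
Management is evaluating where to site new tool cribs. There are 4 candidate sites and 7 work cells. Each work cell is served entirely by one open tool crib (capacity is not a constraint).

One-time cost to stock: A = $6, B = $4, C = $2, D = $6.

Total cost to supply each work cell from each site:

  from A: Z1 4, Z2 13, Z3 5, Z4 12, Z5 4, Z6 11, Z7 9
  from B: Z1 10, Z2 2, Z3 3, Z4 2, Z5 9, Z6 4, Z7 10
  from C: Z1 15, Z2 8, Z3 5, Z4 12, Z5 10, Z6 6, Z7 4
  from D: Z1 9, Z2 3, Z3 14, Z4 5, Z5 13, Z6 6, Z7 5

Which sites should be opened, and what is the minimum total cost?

Open A, B and C; minimum total cost 35.

For any fixed open set, each work cell goes to its cheapest open site; total = fixed + service.
{A, B, C}: Z1→A 4, Z2→B 2, Z3→B 3, Z4→B 2, Z5→A 4, Z6→B 4, Z7→C 4. Service 23; fixed 12; total 35.
{A, B}: service 28 + fixed 10 = 38
{A, B, D}: service 24 + fixed 16 = 40
{A, B, C, D}: service 23 + fixed 18 = 41
No other subset beats 35.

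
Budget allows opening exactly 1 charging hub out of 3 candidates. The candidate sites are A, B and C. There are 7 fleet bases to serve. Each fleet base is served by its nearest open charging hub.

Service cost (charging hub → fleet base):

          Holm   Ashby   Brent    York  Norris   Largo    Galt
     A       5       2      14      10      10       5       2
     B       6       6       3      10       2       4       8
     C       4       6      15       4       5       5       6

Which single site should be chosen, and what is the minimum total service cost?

With exactly 1 open, each fleet base uses its cheapest among the chosen.
{B}: Holm→B 6, Ashby→B 6, Brent→B 3, York→B 10, Norris→B 2, Largo→B 4, Galt→B 8. Service cost 39.
{C}: service cost 45
{A}: service cost 48
Among all 3 size-1 choices, {B} is lowest.

Choose B only; total service cost 39.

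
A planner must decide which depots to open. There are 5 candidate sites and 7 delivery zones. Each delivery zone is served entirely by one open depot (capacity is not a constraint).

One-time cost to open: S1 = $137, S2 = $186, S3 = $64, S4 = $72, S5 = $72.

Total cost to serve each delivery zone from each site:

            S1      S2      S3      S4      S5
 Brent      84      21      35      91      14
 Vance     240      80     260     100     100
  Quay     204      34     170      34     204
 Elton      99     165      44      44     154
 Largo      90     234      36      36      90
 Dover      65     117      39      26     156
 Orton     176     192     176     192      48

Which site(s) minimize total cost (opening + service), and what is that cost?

For any fixed open set, each delivery zone goes to its cheapest open site; total = fixed + service.
{S4, S5}: Brent→S5 14, Vance→S4 100, Quay→S4 34, Elton→S4 44, Largo→S4 36, Dover→S4 26, Orton→S5 48. Service 302; fixed 144; total 446.
{S3, S4, S5}: Brent→S5 14, Vance→S4 100, Quay→S4 34, Elton→S3 44, Largo→S3 36, Dover→S4 26, Orton→S5 48. Service 302; fixed 208; total 510.
{S1, S4, S5}: service 302 + fixed 281 = 583
{S1, S2, S3, S4, S5}: service 282 + fixed 531 = 813
No other subset beats 446.

Open S4 and S5; minimum total cost 446.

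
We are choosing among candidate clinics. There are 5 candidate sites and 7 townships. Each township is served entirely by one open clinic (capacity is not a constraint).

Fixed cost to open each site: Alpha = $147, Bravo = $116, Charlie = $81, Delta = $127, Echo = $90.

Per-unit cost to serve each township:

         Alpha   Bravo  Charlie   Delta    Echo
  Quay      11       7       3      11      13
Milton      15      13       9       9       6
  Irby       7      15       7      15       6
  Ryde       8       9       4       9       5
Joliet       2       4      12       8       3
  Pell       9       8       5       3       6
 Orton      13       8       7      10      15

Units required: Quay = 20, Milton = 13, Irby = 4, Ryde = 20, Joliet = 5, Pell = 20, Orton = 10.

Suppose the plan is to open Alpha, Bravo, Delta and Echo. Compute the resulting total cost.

Total cost: 972

Each township is assigned to its cheapest site among the open ones.
{Alpha, Bravo, Delta, Echo}: Quay→Bravo 7·20=140, Milton→Echo 6·13=78, Irby→Echo 6·4=24, Ryde→Echo 5·20=100, Joliet→Alpha 2·5=10, Pell→Delta 3·20=60, Orton→Bravo 8·10=80. Service 492; fixed 480; total 972.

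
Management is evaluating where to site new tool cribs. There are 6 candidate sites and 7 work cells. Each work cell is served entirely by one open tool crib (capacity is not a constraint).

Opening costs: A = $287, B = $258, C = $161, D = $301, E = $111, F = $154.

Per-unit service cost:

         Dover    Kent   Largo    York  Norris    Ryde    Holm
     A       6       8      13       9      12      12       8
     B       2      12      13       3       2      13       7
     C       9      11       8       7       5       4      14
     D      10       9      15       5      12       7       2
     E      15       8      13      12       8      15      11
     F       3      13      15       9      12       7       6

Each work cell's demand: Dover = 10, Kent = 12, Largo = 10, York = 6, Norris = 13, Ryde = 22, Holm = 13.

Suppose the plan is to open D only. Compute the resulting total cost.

Each work cell is assigned to its cheapest site among the open ones.
{D}: Dover→D 10·10=100, Kent→D 9·12=108, Largo→D 15·10=150, York→D 5·6=30, Norris→D 12·13=156, Ryde→D 7·22=154, Holm→D 2·13=26. Service 724; fixed 301; total 1025.

Total cost: 1025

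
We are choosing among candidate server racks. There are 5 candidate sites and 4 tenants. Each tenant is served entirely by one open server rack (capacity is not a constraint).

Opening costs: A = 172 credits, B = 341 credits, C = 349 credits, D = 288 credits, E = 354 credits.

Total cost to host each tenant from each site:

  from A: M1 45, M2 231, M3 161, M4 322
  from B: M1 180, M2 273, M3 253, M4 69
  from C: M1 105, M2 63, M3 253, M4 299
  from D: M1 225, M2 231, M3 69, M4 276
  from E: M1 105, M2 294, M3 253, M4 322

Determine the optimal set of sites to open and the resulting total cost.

For any fixed open set, each tenant goes to its cheapest open site; total = fixed + service.
{A}: M1→A 45, M2→A 231, M3→A 161, M4→A 322. Service 759; fixed 172; total 931.
{A, B}: M1→A 45, M2→A 231, M3→A 161, M4→B 69. Service 506; fixed 513; total 1019.
{C}: service 720 + fixed 349 = 1069
{A, B, C, D, E}: M1→A 45, M2→C 63, M3→D 69, M4→B 69. Service 246; fixed 1504; total 1750.
No other subset beats 931.

Open A only; minimum total cost 931.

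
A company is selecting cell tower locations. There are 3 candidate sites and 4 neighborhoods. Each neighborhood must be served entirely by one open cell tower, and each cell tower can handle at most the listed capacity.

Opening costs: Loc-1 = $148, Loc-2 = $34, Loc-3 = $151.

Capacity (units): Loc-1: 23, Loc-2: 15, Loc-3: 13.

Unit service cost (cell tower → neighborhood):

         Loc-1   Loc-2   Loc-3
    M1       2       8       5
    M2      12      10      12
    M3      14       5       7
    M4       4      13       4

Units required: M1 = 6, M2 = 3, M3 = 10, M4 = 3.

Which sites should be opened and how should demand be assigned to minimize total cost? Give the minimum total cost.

Minimum total cost: 286

Open {Loc-1, Loc-2}: M1→Loc-1 2·6=12, M2→Loc-2 10·3=30, M3→Loc-2 5·10=50, M4→Loc-1 4·3=12.
Loads: Loc-1 carries 9/23, Loc-2 carries 13/15. Service 104; fixed 182; total 286.
Next best feasible plan costs 292.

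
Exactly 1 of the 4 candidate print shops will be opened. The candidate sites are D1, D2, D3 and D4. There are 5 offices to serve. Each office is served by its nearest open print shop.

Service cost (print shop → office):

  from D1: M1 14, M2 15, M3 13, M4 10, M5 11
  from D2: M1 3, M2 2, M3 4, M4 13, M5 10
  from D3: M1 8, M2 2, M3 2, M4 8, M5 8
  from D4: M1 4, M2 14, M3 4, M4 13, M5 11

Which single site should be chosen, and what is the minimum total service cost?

Choose D3 only; total service cost 28.

With exactly 1 open, each office uses its cheapest among the chosen.
{D3}: M1→D3 8, M2→D3 2, M3→D3 2, M4→D3 8, M5→D3 8. Service cost 28.
{D2}: service cost 32
{D4}: service cost 46
Among all 4 size-1 choices, {D3} is lowest.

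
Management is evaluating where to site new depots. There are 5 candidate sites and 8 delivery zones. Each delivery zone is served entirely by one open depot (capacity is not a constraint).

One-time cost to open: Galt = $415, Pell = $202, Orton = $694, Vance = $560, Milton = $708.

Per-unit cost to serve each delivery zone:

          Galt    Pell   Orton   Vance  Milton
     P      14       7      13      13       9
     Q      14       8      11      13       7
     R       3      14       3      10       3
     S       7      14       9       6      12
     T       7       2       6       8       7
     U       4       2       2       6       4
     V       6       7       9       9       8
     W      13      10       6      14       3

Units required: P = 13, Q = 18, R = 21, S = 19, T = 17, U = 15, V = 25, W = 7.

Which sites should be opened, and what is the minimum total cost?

Open Pell only; minimum total cost 1306.

For any fixed open set, each delivery zone goes to its cheapest open site; total = fixed + service.
{Pell}: P→Pell 7·13=91, Q→Pell 8·18=144, R→Pell 14·21=294, S→Pell 14·19=266, T→Pell 2·17=34, U→Pell 2·15=30, V→Pell 7·25=175, W→Pell 10·7=70. Service 1104; fixed 202; total 1306.
{Galt, Pell}: service 715 + fixed 617 = 1332
{Galt}: P→Galt 14·13=182, Q→Galt 14·18=252, R→Galt 3·21=63, S→Galt 7·19=133, T→Galt 7·17=119, U→Galt 4·15=60, V→Galt 6·25=150, W→Galt 13·7=91. Service 1050; fixed 415; total 1465.
{Galt, Pell, Orton, Vance, Milton}: P→Pell 7·13=91, Q→Milton 7·18=126, R→Galt 3·21=63, S→Vance 6·19=114, T→Pell 2·17=34, U→Pell 2·15=30, V→Galt 6·25=150, W→Milton 3·7=21. Service 629; fixed 2579; total 3208.
No other subset beats 1306.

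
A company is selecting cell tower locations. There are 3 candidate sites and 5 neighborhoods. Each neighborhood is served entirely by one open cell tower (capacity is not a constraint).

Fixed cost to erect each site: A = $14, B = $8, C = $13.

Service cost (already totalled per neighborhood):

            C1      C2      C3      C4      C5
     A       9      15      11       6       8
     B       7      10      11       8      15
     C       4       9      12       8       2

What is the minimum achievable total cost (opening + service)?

Minimum total cost: 48

For any fixed open set, each neighborhood goes to its cheapest open site; total = fixed + service.
{C}: C1→C 4, C2→C 9, C3→C 12, C4→C 8, C5→C 2. Service 35; fixed 13; total 48.
{B, C}: service 34 + fixed 21 = 55
{A, C}: service 32 + fixed 27 = 59
{A, B, C}: C1→C 4, C2→C 9, C3→A 11, C4→A 6, C5→C 2. Service 32; fixed 35; total 67.
(All 7 nonempty subsets were checked; C only is lowest.)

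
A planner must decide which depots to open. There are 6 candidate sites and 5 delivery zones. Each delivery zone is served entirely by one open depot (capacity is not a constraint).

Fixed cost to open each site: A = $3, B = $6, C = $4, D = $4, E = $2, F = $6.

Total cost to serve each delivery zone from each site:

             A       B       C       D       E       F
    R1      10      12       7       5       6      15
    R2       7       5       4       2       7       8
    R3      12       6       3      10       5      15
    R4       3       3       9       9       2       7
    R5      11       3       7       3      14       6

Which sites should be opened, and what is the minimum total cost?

For any fixed open set, each delivery zone goes to its cheapest open site; total = fixed + service.
{D, E}: R1→D 5, R2→D 2, R3→E 5, R4→E 2, R5→D 3. Service 17; fixed 6; total 23.
{C, D, E}: R1→D 5, R2→D 2, R3→C 3, R4→E 2, R5→D 3. Service 15; fixed 10; total 25.
{A, D, E}: R1→D 5, R2→D 2, R3→E 5, R4→E 2, R5→D 3. Service 17; fixed 9; total 26.
{A, B, C, D, E, F}: service 15 + fixed 25 = 40
No other subset beats 23.

Open D and E; minimum total cost 23.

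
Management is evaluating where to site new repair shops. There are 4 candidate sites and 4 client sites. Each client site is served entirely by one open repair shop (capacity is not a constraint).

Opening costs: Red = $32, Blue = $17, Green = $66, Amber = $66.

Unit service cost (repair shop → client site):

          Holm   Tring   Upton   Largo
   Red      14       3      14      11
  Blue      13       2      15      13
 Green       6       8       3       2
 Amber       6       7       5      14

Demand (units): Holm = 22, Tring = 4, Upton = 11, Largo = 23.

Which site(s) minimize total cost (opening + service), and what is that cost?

Open Blue and Green; minimum total cost 302.

For any fixed open set, each client site goes to its cheapest open site; total = fixed + service.
{Blue, Green}: Holm→Green 6·22=132, Tring→Blue 2·4=8, Upton→Green 3·11=33, Largo→Green 2·23=46. Service 219; fixed 83; total 302.
{Green}: Holm→Green 6·22=132, Tring→Green 8·4=32, Upton→Green 3·11=33, Largo→Green 2·23=46. Service 243; fixed 66; total 309.
{Red, Green}: Holm→Green 6·22=132, Tring→Red 3·4=12, Upton→Green 3·11=33, Largo→Green 2·23=46. Service 223; fixed 98; total 321.
{Red, Blue, Green, Amber}: Holm→Green 6·22=132, Tring→Blue 2·4=8, Upton→Green 3·11=33, Largo→Green 2·23=46. Service 219; fixed 181; total 400.
No other subset beats 302.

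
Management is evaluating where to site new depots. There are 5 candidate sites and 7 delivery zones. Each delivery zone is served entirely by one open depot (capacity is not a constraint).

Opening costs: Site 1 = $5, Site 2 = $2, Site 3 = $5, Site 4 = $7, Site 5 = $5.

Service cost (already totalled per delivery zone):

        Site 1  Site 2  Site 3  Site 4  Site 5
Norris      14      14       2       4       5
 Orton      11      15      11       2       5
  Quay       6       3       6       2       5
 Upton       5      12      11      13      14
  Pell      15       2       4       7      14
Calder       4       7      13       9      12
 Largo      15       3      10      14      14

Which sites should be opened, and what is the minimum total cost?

Open Site 1, Site 2 and Site 4; minimum total cost 36.

For any fixed open set, each delivery zone goes to its cheapest open site; total = fixed + service.
{Site 1, Site 2, Site 4}: Norris→Site 4 4, Orton→Site 4 2, Quay→Site 4 2, Upton→Site 1 5, Pell→Site 2 2, Calder→Site 1 4, Largo→Site 2 3. Service 22; fixed 14; total 36.
{Site 1, Site 2, Site 3, Site 4}: Norris→Site 3 2, Orton→Site 4 2, Quay→Site 4 2, Upton→Site 1 5, Pell→Site 2 2, Calder→Site 1 4, Largo→Site 2 3. Service 20; fixed 19; total 39.
{Site 1, Site 2, Site 5}: Norris→Site 5 5, Orton→Site 5 5, Quay→Site 2 3, Upton→Site 1 5, Pell→Site 2 2, Calder→Site 1 4, Largo→Site 2 3. Service 27; fixed 12; total 39.
{Site 1, Site 2, Site 3, Site 4, Site 5}: service 20 + fixed 24 = 44
No other subset beats 36.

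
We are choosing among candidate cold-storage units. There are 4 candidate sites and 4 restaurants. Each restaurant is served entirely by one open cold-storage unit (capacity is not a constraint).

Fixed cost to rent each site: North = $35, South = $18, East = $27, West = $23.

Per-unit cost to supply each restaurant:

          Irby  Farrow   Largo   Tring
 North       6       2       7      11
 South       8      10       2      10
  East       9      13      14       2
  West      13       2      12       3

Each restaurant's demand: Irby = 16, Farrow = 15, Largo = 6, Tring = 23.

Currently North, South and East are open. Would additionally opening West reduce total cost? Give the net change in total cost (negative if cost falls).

Current service cost with {North, South, East}: 184.
Adding West: each restaurant re-picks its cheapest; new service cost 184, saving 0.
Extra fixed cost: 23. Net change = 23 − 0 = 23.
(Totals: 264 → 287.)

No — net change +23 (cost rises by 23).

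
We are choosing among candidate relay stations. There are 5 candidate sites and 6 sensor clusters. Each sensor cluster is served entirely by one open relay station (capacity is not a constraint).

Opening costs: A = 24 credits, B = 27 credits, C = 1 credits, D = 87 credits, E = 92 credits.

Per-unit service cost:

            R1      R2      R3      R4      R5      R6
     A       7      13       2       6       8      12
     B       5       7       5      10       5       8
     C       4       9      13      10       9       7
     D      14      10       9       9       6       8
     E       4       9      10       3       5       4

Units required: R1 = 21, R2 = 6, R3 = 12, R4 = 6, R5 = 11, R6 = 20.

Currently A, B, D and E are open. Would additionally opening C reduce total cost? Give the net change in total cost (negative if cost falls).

No — net change +1 (cost rises by 1).

Current service cost with {A, B, D, E}: 303.
Adding C: each sensor cluster re-picks its cheapest; new service cost 303, saving 0.
Extra fixed cost: 1. Net change = 1 − 0 = 1.
(Totals: 533 → 534.)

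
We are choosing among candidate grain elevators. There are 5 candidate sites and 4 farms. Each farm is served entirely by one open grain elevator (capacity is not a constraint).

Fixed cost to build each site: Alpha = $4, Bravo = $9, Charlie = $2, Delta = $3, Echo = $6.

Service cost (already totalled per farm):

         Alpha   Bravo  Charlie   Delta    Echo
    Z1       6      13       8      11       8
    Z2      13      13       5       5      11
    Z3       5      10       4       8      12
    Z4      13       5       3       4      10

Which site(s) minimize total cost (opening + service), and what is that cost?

Open Charlie only; minimum total cost 22.

For any fixed open set, each farm goes to its cheapest open site; total = fixed + service.
{Charlie}: Z1→Charlie 8, Z2→Charlie 5, Z3→Charlie 4, Z4→Charlie 3. Service 20; fixed 2; total 22.
{Alpha, Charlie}: service 18 + fixed 6 = 24
{Charlie, Delta}: service 20 + fixed 5 = 25
{Alpha, Bravo, Charlie, Delta, Echo}: service 18 + fixed 24 = 42
No other subset beats 22.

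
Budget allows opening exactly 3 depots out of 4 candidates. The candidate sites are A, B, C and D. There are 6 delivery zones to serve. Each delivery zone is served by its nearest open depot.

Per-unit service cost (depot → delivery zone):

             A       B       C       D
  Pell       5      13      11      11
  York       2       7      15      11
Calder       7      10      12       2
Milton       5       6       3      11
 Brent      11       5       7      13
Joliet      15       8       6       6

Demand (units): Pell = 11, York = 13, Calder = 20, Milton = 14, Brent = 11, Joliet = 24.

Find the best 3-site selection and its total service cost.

With exactly 3 open, each delivery zone uses its cheapest among the chosen.
{A, C, D}: Pell→A 5·11=55, York→A 2·13=26, Calder→D 2·20=40, Milton→C 3·14=42, Brent→C 7·11=77, Joliet→C 6·24=144. Service cost 384.
{A, B, D}: service cost 390
{A, B, C}: service cost 462
Among all 4 size-3 choices, {A, C, D} is lowest.

Choose A, C and D; total service cost 384.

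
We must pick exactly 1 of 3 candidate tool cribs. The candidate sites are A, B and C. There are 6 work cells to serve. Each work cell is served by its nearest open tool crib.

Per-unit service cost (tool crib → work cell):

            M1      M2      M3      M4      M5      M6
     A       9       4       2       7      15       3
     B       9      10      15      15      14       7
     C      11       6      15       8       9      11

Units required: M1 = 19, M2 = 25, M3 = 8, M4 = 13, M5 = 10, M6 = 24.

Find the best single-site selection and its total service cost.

With exactly 1 open, each work cell uses its cheapest among the chosen.
{A}: M1→A 9·19=171, M2→A 4·25=100, M3→A 2·8=16, M4→A 7·13=91, M5→A 15·10=150, M6→A 3·24=72. Service cost 600.
{C}: service cost 937
{B}: service cost 1044
Among all 3 size-1 choices, {A} is lowest.

Choose A only; total service cost 600.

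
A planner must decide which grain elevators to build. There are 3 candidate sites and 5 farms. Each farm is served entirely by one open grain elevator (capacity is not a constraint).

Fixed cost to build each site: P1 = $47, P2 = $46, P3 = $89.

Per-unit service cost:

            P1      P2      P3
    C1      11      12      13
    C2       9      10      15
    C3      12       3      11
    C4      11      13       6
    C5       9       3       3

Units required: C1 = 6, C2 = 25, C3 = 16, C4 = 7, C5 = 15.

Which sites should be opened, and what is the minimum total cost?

Open P2 only; minimum total cost 552.

For any fixed open set, each farm goes to its cheapest open site; total = fixed + service.
{P2}: C1→P2 12·6=72, C2→P2 10·25=250, C3→P2 3·16=48, C4→P2 13·7=91, C5→P2 3·15=45. Service 506; fixed 46; total 552.
{P1, P2}: service 461 + fixed 93 = 554
{P2, P3}: service 457 + fixed 135 = 592
{P1, P2, P3}: service 426 + fixed 182 = 608
No other subset beats 552.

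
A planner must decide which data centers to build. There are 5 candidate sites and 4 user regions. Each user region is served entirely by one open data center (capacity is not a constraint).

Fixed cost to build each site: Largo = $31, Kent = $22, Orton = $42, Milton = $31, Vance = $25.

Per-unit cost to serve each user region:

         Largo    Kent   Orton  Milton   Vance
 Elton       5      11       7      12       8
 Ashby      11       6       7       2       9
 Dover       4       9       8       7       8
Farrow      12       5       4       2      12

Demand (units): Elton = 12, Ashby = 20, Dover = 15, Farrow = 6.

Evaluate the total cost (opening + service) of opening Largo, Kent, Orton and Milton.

Total cost: 298

Each user region is assigned to its cheapest site among the open ones.
{Largo, Kent, Orton, Milton}: Elton→Largo 5·12=60, Ashby→Milton 2·20=40, Dover→Largo 4·15=60, Farrow→Milton 2·6=12. Service 172; fixed 126; total 298.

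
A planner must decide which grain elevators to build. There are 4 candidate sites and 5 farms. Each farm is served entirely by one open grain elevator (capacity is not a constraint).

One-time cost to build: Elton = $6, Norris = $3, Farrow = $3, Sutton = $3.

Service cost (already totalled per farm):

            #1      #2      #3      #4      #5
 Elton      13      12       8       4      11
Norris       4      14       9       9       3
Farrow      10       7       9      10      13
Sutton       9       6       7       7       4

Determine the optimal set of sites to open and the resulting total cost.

Open Norris and Sutton; minimum total cost 33.

For any fixed open set, each farm goes to its cheapest open site; total = fixed + service.
{Norris, Sutton}: #1→Norris 4, #2→Sutton 6, #3→Sutton 7, #4→Sutton 7, #5→Norris 3. Service 27; fixed 6; total 33.
{Elton, Norris, Sutton}: #1→Norris 4, #2→Sutton 6, #3→Sutton 7, #4→Elton 4, #5→Norris 3. Service 24; fixed 12; total 36.
{Norris, Farrow, Sutton}: #1→Norris 4, #2→Sutton 6, #3→Sutton 7, #4→Sutton 7, #5→Norris 3. Service 27; fixed 9; total 36.
{Elton, Norris, Farrow, Sutton}: #1→Norris 4, #2→Sutton 6, #3→Sutton 7, #4→Elton 4, #5→Norris 3. Service 24; fixed 15; total 39.
No other subset beats 33.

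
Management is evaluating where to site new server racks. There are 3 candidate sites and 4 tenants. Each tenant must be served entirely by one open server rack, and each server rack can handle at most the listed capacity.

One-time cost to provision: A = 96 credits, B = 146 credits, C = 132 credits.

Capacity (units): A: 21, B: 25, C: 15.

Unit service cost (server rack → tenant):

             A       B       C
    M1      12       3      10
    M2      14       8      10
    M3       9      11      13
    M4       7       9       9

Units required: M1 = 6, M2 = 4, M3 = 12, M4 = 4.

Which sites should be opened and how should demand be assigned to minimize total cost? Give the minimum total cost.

Minimum total cost: 428

Open {A, B}: M1→B 3·6=18, M2→B 8·4=32, M3→A 9·12=108, M4→A 7·4=28.
Loads: A carries 16/21, B carries 10/25. Service 186; fixed 242; total 428.
Next best feasible plan costs 436.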